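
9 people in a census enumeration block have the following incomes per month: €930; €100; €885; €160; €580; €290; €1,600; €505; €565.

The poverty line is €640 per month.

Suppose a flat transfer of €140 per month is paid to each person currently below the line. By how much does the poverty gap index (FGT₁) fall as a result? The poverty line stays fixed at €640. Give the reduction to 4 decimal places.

Before: below the line — €100, €160, €290, €505, €565, €580; poverty gap index (FGT₁) = 0.284722.
After the €140 transfer: below the line — €240, €300, €430; poverty gap index (FGT₁) = 0.164931.
Reduction = 0.284722 − 0.164931 = 0.1198.

0.1198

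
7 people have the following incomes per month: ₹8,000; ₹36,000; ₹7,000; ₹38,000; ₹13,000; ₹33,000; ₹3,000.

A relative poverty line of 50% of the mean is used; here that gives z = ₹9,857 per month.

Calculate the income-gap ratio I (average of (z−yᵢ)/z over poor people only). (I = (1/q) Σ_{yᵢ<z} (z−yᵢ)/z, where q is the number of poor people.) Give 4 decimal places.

Below z: ₹3,000, ₹7,000, ₹8,000 (q = 3 of N = 7).
Shortfall ratios (z−y)/z: 0.6956, 0.2898, 0.1884; sum = 1.173887.
The income-gap ratio divides by q (the poor only): 1.173887 / 3 = 0.3913.

0.3913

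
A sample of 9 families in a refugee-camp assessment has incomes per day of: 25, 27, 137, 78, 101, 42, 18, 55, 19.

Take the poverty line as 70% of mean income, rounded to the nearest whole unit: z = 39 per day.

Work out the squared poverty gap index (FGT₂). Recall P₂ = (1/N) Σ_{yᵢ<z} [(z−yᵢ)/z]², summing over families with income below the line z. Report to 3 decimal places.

Incomes under z: 18, 19, 25, 27 (q = 4 of N = 9).
Normalized shortfalls: (39−18)/39 = 0.5385; (39−19)/39 = 0.5128; (39−25)/39 = 0.3590; (39−27)/39 = 0.3077.
Squared: 0.2899; 0.2630; 0.1289; 0.0947.
Sum = 0.776463; P₂ = 0.776463 / 9 = 0.086.

0.086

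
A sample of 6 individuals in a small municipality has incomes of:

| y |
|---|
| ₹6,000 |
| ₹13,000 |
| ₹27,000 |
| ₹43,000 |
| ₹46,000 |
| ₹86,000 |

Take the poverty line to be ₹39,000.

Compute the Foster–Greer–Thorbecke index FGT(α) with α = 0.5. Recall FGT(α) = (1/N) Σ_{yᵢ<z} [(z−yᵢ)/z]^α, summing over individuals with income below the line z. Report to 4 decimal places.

Incomes under z: ₹6,000, ₹13,000, ₹27,000 (q = 3 of N = 6).
Gap ratios (z−y)/z: (39000−6000)/39000 = 0.8462; (39000−13000)/39000 = 0.6667; (39000−27000)/39000 = 0.3077.
Raised to α = 0.5: 0.91987; 0.81650; 0.55470.
Sum = 2.291063; FGT(0.5) = 2.291063 / 6 = 0.3818.

0.3818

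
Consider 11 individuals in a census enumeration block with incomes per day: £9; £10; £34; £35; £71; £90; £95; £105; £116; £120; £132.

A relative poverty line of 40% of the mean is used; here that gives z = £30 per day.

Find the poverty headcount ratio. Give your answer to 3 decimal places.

2 of the 11 individuals have income below £30.
H = 2/11 = 0.182.

0.182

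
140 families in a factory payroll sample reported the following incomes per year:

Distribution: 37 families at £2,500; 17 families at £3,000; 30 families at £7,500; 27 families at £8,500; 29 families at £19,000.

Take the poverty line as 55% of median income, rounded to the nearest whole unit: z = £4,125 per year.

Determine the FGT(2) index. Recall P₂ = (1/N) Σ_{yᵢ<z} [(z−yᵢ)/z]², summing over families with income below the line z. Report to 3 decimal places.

0.050

Incomes under z: 37×£2,500, 17×£3,000 (q = 54 of N = 140).
Relative gaps: (4125−2500)/4125 = 0.3939 (×37); (4125−3000)/4125 = 0.2727 (×17).
Squared: 0.1552 (×37); 0.0744 (×17).
Sum = 7.006428; P₂ = 7.006428 / 140 = 0.050.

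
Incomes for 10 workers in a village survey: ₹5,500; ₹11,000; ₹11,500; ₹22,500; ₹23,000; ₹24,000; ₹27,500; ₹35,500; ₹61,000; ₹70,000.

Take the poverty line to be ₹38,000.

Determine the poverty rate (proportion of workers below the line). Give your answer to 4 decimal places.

8 of the 10 workers have income below ₹38,000.
H = 8/10 = 0.8000.

0.8000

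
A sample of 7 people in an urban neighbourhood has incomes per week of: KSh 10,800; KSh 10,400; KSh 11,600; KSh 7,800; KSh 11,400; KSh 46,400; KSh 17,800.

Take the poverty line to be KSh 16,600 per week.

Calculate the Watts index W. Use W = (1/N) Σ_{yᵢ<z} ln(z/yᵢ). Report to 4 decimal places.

0.3410

Below the line: KSh 7,800, KSh 10,400, KSh 10,800, KSh 11,400, KSh 11,600 (q = 5 of N = 7).
Log shortfalls: ln(16600/7800) = 0.7553; ln(16600/10400) = 0.4676; ln(16600/10800) = 0.4299; ln(16600/11400) = 0.3758; ln(16600/11600) = 0.3584.
W = 2.386919 / 7 = 0.3410.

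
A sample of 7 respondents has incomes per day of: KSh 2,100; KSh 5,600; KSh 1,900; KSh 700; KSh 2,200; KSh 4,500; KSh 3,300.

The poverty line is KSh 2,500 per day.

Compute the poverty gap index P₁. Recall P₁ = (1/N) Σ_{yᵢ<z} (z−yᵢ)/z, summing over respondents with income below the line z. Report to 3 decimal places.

Incomes under z: KSh 700, KSh 1,900, KSh 2,100, KSh 2,200 (q = 4 of N = 7).
Relative gaps: (2500−700)/2500 = 0.7200; (2500−1900)/2500 = 0.2400; (2500−2100)/2500 = 0.1600; (2500−2200)/2500 = 0.1200.
Σ = 1.240000. Dividing by the full population N = 7 gives P₁ = 0.177.

0.177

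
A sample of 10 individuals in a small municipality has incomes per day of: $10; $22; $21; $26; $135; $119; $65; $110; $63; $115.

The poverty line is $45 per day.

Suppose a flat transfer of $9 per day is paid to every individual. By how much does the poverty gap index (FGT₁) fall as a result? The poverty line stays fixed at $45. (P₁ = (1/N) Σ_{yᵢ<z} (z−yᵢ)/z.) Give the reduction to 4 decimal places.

0.0800

Before: below the line — $10, $21, $22, $26; poverty gap index (FGT₁) = 0.224444.
After the $9 transfer: below the line — $19, $30, $31, $35; poverty gap index (FGT₁) = 0.144444.
Reduction = 0.224444 − 0.144444 = 0.0800.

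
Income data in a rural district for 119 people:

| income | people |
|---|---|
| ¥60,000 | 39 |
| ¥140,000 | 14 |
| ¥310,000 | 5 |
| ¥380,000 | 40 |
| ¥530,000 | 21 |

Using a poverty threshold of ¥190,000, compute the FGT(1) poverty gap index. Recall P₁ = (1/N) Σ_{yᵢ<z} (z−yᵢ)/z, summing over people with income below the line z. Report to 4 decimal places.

Below z: 39×¥60,000, 14×¥140,000 (q = 53 of N = 119).
Gap ratios (z−y)/z: (190000−60000)/190000 = 0.6842 (×39); (190000−140000)/190000 = 0.2632 (×14).
Σ = 30.368421. Dividing by the full population N = 119 gives P₁ = 0.2552.

0.2552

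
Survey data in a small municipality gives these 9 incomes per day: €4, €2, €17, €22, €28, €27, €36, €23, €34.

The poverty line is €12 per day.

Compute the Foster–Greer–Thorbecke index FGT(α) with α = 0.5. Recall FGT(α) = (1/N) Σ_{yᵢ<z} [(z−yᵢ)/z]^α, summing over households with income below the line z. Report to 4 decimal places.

0.1922

Poor units: €2, €4 (q = 2 of N = 9).
Normalized shortfalls: (12−2)/12 = 0.8333; (12−4)/12 = 0.6667.
Raised to α = 0.5: 0.91287; 0.81650.
Sum = 1.729368; FGT(0.5) = 1.729368 / 9 = 0.1922.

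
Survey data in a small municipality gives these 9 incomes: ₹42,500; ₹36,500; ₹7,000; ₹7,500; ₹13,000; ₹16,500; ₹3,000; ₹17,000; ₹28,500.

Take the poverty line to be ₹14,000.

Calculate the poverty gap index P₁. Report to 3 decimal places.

Incomes under z: ₹3,000, ₹7,000, ₹7,500, ₹13,000 (q = 4 of N = 9).
Gap ratios (z−y)/z: (14000−3000)/14000 = 0.7857; (14000−7000)/14000 = 0.5000; (14000−7500)/14000 = 0.4643; (14000−13000)/14000 = 0.0714.
Σ = 1.821429. Dividing by the full population N = 9 gives P₁ = 0.202.

0.202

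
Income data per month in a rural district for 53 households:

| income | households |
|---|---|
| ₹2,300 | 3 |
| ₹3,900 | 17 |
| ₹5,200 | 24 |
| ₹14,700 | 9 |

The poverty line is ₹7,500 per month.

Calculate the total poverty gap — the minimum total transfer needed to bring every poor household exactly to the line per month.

₹132,000

Poor units: 3×₹2,300, 17×₹3,900, 24×₹5,200 (q = 44 of N = 53).
Individual gaps: 3×(7500−2300) = 15600; 17×(7500−3900) = 61200; 24×(7500−5200) = 55200.
Aggregate gap = ₹132,000.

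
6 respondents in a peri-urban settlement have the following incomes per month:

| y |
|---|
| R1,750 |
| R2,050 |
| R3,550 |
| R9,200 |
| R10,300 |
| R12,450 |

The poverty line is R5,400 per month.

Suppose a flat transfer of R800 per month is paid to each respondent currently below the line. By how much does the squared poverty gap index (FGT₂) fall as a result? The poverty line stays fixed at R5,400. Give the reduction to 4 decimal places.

Before: below the line — R1,750, R2,050, R3,550; squared poverty gap index (FGT₂) = 0.159851.
After the R800 transfer: below the line — R2,550, R2,850, R4,350; squared poverty gap index (FGT₂) = 0.089892.
Reduction = 0.159851 − 0.089892 = 0.0700.

0.0700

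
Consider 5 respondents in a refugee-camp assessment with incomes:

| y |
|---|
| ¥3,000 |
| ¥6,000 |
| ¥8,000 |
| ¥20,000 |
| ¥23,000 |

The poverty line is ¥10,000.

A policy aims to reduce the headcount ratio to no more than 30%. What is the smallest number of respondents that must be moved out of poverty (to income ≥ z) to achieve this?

Currently q = 3 of N = 5 are below the line (H = 0.600).
A headcount ratio of at most 30% allows at most ⌊0.30 × 5⌋ = 1 poor respondents.
So at least 3 − 1 = 2 must be lifted.

2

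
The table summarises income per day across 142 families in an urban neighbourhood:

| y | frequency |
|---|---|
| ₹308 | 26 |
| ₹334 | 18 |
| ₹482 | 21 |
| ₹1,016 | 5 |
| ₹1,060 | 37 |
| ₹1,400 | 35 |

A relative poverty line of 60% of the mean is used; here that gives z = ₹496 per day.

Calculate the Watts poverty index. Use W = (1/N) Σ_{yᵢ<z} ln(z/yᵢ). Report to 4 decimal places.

Below z: 26×₹308, 18×₹334, 21×₹482 (q = 65 of N = 142).
Log gaps: ln(496/308) = 0.4765 (×26); ln(496/334) = 0.3954 (×18); ln(496/482) = 0.0286 (×21).
W = 20.107477 / 142 = 0.1416.

0.1416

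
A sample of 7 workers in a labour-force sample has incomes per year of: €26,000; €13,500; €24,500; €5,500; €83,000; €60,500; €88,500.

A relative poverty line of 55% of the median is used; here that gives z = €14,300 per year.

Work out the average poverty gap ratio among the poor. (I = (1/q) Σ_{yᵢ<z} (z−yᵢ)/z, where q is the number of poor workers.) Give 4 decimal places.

Poor units: €5,500, €13,500 (q = 2 of N = 7).
Shortfall ratios (z−y)/z: 0.6154, 0.0559; sum = 0.671329.
I averages over the q = 2 poor units only: 0.671329 / 2 = 0.3357.

0.3357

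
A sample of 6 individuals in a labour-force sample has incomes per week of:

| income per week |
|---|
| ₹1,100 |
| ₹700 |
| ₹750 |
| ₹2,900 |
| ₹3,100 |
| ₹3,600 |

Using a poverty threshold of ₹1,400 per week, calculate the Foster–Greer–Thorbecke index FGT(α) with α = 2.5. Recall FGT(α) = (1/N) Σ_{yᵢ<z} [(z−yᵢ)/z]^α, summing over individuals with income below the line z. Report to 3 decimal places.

0.057

Incomes under z: ₹700, ₹750, ₹1,100 (q = 3 of N = 6).
Normalized shortfalls: (1400−700)/1400 = 0.5000; (1400−750)/1400 = 0.4643; (1400−1100)/1400 = 0.2143.
Raised to α = 2.5: 0.17678; 0.14688; 0.02126.
Sum = 0.344913; FGT(2.5) = 0.344913 / 6 = 0.057.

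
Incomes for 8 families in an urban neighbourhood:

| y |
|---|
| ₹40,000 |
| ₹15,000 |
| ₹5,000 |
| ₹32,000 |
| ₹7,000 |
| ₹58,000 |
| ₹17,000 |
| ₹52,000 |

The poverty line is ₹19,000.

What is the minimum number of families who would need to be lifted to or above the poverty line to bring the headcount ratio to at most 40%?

1

4 of the 8 families are poor, so H = 4/8 = 0.500.
A headcount ratio of at most 40% allows at most ⌊0.40 × 8⌋ = 3 poor families.
So at least 4 − 3 = 1 must be lifted.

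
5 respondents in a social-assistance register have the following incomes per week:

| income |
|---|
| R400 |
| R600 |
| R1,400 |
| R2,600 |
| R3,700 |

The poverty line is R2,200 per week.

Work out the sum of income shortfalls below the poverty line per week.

Incomes under z: R400, R600, R1,400 (q = 3 of N = 5).
Individual gaps: 2200−400 = 1800; 2200−600 = 1600; 2200−1400 = 800.
Aggregate gap = R4,200.

R4,200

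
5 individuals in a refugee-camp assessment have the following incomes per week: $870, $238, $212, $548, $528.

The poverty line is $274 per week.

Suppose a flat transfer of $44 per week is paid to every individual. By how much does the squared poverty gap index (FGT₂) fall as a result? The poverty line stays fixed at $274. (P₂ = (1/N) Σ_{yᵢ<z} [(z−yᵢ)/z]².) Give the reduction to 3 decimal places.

0.013

Before: below the line — $212, $238; squared poverty gap index (FGT₂) = 0.01369.
After the $44 transfer: below the line — $256; squared poverty gap index (FGT₂) = 0.00086.
Reduction = 0.01369 − 0.00086 = 0.013.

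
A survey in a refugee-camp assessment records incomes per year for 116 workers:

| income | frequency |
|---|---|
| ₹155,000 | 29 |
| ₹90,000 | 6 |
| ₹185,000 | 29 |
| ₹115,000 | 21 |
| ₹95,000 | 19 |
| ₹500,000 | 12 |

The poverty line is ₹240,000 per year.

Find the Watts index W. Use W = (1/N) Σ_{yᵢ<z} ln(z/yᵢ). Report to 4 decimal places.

Below z: 6×₹90,000, 19×₹95,000, 21×₹115,000, 29×₹155,000, 29×₹185,000 (q = 104 of N = 116).
Log gaps: ln(240000/90000) = 0.9808 (×6); ln(240000/95000) = 0.9268 (×19); ln(240000/115000) = 0.7357 (×21); ln(240000/155000) = 0.4372 (×29); ln(240000/185000) = 0.2603 (×29).
W = 59.170707 / 116 = 0.5101.

0.5101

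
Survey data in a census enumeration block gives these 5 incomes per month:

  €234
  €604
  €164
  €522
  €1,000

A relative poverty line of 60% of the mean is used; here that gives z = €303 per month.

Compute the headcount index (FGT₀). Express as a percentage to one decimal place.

40.0%

2 of the 5 individuals have income below €303.
H = 2/5 = 40.0%.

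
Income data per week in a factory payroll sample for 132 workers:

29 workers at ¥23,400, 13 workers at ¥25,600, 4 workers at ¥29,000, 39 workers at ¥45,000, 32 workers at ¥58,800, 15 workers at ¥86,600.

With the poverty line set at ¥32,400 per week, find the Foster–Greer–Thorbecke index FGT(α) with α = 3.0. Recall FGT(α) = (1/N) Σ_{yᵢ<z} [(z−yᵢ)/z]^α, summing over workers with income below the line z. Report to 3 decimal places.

0.006

Poor units: 29×¥23,400, 13×¥25,600, 4×¥29,000 (q = 46 of N = 132).
Relative gaps: (32400−23400)/32400 = 0.2778 (×29); (32400−25600)/32400 = 0.2099 (×13); (32400−29000)/32400 = 0.1049 (×4).
Raised to α = 3.0: 0.02143 (×29); 0.00924 (×13); 0.00116 (×4).
Sum = 0.746374; FGT(3.0) = 0.746374 / 132 = 0.006.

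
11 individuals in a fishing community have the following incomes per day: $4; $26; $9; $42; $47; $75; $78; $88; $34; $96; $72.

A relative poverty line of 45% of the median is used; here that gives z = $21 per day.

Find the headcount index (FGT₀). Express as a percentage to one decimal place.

2 of the 11 individuals have income below $21.
H = 2/11 = 18.2%.

18.2%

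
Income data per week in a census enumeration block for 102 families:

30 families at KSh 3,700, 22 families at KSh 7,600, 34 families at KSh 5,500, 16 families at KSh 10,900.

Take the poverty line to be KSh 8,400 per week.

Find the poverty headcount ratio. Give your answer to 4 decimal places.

86 of the 102 families have income below KSh 8,400.
H = 86/102 = 0.8431.

0.8431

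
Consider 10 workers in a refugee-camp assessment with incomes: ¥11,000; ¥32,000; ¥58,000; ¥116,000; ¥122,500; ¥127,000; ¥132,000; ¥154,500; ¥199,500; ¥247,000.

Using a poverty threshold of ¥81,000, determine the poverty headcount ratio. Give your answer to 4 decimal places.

0.3000

3 of the 10 workers have income below ¥81,000.
H = 3/10 = 0.3000.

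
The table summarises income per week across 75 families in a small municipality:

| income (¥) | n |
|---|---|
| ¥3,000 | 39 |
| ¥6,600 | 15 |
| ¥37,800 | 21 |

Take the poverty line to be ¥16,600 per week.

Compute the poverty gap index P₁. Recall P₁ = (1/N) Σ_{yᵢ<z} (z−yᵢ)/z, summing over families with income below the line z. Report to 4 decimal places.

0.5465

Below the line: 39×¥3,000, 15×¥6,600 (q = 54 of N = 75).
Relative gaps: (16600−3000)/16600 = 0.8193 (×39); (16600−6600)/16600 = 0.6024 (×15).
Σ = 40.987952. Dividing by the full population N = 75 gives P₁ = 0.5465.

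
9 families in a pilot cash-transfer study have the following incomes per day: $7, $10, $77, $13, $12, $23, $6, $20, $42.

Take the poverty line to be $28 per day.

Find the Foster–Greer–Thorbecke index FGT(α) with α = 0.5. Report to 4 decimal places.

Below z: $6, $7, $10, $12, $13, $20, $23 (q = 7 of N = 9).
Relative gaps: (28−6)/28 = 0.7857; (28−7)/28 = 0.7500; (28−10)/28 = 0.6429; (28−12)/28 = 0.5714; (28−13)/28 = 0.5357; (28−20)/28 = 0.2857; (28−23)/28 = 0.1786.
Raised to α = 0.5: 0.88641; 0.86603; 0.80178; 0.75593; 0.73193; 0.53452; 0.42258.
Sum = 4.999168; FGT(0.5) = 4.999168 / 9 = 0.5555.

0.5555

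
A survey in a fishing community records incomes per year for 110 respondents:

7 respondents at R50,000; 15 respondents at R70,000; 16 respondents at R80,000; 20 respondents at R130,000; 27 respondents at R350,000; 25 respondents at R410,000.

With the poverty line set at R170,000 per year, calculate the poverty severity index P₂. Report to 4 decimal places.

0.1297

Incomes under z: 7×R50,000, 15×R70,000, 16×R80,000, 20×R130,000 (q = 58 of N = 110).
Shortfall ratios: (170000−50000)/170000 = 0.7059 (×7); (170000−70000)/170000 = 0.5882 (×15); (170000−80000)/170000 = 0.5294 (×16); (170000−130000)/170000 = 0.2353 (×20).
Squared: 0.4983 (×7); 0.3460 (×15); 0.2803 (×16); 0.0554 (×20).
Sum = 14.269896; P₂ = 14.269896 / 110 = 0.1297.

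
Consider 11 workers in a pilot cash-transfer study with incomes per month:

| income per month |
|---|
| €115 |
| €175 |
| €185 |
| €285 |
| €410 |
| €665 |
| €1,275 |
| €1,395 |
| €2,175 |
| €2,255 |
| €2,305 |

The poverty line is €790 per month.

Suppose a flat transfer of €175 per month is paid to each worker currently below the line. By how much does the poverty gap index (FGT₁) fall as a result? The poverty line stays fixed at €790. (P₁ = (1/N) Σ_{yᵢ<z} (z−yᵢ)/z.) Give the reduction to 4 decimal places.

0.1151

Before: below the line — €115, €175, €185, €285, €410, €665; poverty gap index (FGT₁) = 0.334292.
After the €175 transfer: below the line — €290, €350, €360, €460, €585; poverty gap index (FGT₁) = 0.219217.
Reduction = 0.334292 − 0.219217 = 0.1151.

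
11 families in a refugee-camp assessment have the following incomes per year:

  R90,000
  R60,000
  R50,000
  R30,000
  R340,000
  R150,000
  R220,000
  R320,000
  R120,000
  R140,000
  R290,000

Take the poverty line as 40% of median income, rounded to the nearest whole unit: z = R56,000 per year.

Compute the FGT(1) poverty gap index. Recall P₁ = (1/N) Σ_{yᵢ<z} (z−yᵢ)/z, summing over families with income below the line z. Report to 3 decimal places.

Below z: R30,000, R50,000 (q = 2 of N = 11).
Shortfall ratios: (56000−30000)/56000 = 0.4643; (56000−50000)/56000 = 0.1071.
Σ = 0.571429. Dividing by the full population N = 11 gives P₁ = 0.052.

0.052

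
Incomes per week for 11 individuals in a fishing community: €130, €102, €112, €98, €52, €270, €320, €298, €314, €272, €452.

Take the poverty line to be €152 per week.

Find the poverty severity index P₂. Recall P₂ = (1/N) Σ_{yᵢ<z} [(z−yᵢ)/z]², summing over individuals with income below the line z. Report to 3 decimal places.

0.069

Below the line: €52, €98, €102, €112, €130 (q = 5 of N = 11).
Normalized shortfalls: (152−52)/152 = 0.6579; (152−98)/152 = 0.3553; (152−102)/152 = 0.3289; (152−112)/152 = 0.2632; (152−130)/152 = 0.1447.
Squared: 0.4328; 0.1262; 0.1082; 0.0693; 0.0209.
Sum = 0.757445; P₂ = 0.757445 / 11 = 0.069.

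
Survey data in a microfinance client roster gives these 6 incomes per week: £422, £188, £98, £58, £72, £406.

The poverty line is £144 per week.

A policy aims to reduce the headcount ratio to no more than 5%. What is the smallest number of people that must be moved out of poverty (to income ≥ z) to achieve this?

3

3 of the 6 people are poor, so H = 3/6 = 0.500.
A headcount ratio of at most 5% allows at most ⌊0.05 × 6⌋ = 0 poor people.
So at least 3 − 0 = 3 must be lifted.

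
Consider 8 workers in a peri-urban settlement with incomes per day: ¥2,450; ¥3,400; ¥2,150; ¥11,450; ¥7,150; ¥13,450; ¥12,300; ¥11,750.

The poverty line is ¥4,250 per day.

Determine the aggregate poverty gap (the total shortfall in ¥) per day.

Below z: ¥2,150, ¥2,450, ¥3,400 (q = 3 of N = 8).
Individual gaps: 4250−2150 = 2100; 4250−2450 = 1800; 4250−3400 = 850.
Aggregate gap = ¥4,750.

¥4,750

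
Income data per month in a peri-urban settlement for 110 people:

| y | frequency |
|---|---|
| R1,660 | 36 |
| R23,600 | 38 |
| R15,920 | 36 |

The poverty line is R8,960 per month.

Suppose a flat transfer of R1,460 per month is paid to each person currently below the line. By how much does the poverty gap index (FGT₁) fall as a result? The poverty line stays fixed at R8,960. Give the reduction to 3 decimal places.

0.053

Before: below the line — 36×R1,660; poverty gap index (FGT₁) = 0.26664.
After the R1,460 transfer: below the line — 36×R3,120; poverty gap index (FGT₁) = 0.21331.
Reduction = 0.26664 − 0.21331 = 0.053.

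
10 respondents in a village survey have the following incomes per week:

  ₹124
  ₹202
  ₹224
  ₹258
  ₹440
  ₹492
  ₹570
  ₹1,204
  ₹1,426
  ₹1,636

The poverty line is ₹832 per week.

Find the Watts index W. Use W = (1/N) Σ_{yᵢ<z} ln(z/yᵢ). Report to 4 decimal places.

0.7343

Below z: ₹124, ₹202, ₹224, ₹258, ₹440, ₹492, ₹570 (q = 7 of N = 10).
Log gaps: ln(832/124) = 1.9036; ln(832/202) = 1.4156; ln(832/224) = 1.3122; ln(832/258) = 1.1709; ln(832/440) = 0.6371; ln(832/492) = 0.5254; ln(832/570) = 0.3782.
W = 7.342782 / 10 = 0.7343.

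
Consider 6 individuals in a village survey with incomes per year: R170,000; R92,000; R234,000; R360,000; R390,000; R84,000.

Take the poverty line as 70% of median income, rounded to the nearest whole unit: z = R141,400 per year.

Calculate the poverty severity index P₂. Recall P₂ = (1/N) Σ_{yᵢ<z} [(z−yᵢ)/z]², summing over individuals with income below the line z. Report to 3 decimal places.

Poor units: R84,000, R92,000 (q = 2 of N = 6).
Shortfall ratios: (141400−84000)/141400 = 0.4059; (141400−92000)/141400 = 0.3494.
Squared: 0.1648; 0.1221.
Sum = 0.286843; P₂ = 0.286843 / 6 = 0.048.

0.048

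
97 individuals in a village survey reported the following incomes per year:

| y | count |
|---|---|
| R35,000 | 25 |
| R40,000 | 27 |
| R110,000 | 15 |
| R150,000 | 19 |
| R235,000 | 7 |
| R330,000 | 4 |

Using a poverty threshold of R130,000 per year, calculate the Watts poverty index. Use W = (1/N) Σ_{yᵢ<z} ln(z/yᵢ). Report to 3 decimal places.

0.692

Below the line: 25×R35,000, 27×R40,000, 15×R110,000 (q = 67 of N = 97).
Log shortfalls: ln(130000/35000) = 1.3122 (×25); ln(130000/40000) = 1.1787 (×27); ln(130000/110000) = 0.1671 (×15).
W = 67.134156 / 97 = 0.692.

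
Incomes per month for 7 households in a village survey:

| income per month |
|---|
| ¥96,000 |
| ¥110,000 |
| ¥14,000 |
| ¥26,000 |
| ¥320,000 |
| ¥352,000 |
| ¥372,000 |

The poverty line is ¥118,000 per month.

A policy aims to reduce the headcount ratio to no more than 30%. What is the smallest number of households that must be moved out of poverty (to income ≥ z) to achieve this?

2

4 of the 7 households are poor, so H = 4/7 = 0.571.
A headcount ratio of at most 30% allows at most ⌊0.30 × 7⌋ = 2 poor households.
So at least 4 − 2 = 2 must be lifted.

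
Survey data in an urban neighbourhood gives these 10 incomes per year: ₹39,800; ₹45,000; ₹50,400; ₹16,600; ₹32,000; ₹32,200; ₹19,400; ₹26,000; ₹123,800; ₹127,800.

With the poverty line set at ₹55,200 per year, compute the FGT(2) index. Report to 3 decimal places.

Below the line: ₹16,600, ₹19,400, ₹26,000, ₹32,000, ₹32,200, ₹39,800, ₹45,000, ₹50,400 (q = 8 of N = 10).
Gap ratios (z−y)/z: (55200−16600)/55200 = 0.6993; (55200−19400)/55200 = 0.6486; (55200−26000)/55200 = 0.5290; (55200−32000)/55200 = 0.4203; (55200−32200)/55200 = 0.4167; (55200−39800)/55200 = 0.2790; (55200−45000)/55200 = 0.1848; (55200−50400)/55200 = 0.0870.
Squared: 0.4890; 0.4206; 0.2798; 0.1766; 0.1736; 0.0778; 0.0341; 0.0076.
Sum = 1.659223; P₂ = 1.659223 / 10 = 0.166.

0.166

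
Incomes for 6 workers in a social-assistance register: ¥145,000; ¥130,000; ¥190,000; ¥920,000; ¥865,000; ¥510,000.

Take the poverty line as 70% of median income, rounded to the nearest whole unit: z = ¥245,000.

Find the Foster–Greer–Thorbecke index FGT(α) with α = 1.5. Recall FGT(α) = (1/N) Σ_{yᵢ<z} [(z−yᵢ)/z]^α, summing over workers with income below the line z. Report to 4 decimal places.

Below the line: ¥130,000, ¥145,000, ¥190,000 (q = 3 of N = 6).
Normalized shortfalls: (245000−130000)/245000 = 0.4694; (245000−145000)/245000 = 0.4082; (245000−190000)/245000 = 0.2245.
Raised to α = 1.5: 0.32159; 0.26077; 0.10636.
Sum = 0.688716; FGT(1.5) = 0.688716 / 6 = 0.1148.

0.1148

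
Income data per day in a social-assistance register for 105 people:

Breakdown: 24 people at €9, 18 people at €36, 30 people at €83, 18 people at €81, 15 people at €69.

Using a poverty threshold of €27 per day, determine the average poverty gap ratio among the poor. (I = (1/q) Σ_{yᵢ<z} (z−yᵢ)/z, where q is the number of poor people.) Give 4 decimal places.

0.6667

Poor units: 24×€9 (q = 24 of N = 105).
Relative gaps: 0.6667 (×24); sum = 16.000000.
I averages over the q = 24 poor units only: 16.000000 / 24 = 0.6667.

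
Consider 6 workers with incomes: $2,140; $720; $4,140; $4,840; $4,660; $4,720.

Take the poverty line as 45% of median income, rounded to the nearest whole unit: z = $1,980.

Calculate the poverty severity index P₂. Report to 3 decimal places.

0.067

Poor units: $720 (q = 1 of N = 6).
Relative gaps: (1980−720)/1980 = 0.6364.
Squared: 0.4050.
Sum = 0.404959; P₂ = 0.404959 / 6 = 0.067.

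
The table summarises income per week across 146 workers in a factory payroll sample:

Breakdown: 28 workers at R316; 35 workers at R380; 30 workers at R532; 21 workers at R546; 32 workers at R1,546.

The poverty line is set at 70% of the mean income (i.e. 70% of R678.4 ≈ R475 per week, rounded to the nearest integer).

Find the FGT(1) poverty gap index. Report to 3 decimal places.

Below z: 28×R316, 35×R380 (q = 63 of N = 146).
Relative gaps: (475−316)/475 = 0.3347 (×28); (475−380)/475 = 0.2000 (×35).
Σ = 16.372632. Dividing by the full population N = 146 gives P₁ = 0.112.

0.112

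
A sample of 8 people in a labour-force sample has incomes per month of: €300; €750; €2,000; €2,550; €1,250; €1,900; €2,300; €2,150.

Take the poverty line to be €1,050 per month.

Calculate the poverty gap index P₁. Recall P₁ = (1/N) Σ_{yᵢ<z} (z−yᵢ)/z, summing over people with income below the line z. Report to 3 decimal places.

Poor units: €300, €750 (q = 2 of N = 8).
Relative gaps: (1050−300)/1050 = 0.7143; (1050−750)/1050 = 0.2857.
Σ = 1.000000. Dividing by the full population N = 8 gives P₁ = 0.125.

0.125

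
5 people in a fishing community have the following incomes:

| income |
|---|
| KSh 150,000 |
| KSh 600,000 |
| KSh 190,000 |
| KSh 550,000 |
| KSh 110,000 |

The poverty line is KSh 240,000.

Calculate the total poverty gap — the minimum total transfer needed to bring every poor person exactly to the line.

KSh 270,000

Below the line: KSh 110,000, KSh 150,000, KSh 190,000 (q = 3 of N = 5).
Individual gaps: 240000−110000 = 130000; 240000−150000 = 90000; 240000−190000 = 50000.
Aggregate gap = KSh 270,000.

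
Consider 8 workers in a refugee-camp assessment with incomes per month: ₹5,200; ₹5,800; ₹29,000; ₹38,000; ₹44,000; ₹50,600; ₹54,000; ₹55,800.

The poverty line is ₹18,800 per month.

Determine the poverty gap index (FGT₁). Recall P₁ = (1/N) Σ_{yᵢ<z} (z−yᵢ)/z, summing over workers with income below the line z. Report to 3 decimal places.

0.177

Poor units: ₹5,200, ₹5,800 (q = 2 of N = 8).
Relative gaps: (18800−5200)/18800 = 0.7234; (18800−5800)/18800 = 0.6915.
Sum of shortfalls = 1.414894; P₁ averages over all N: 1.414894 / 8 = 0.177.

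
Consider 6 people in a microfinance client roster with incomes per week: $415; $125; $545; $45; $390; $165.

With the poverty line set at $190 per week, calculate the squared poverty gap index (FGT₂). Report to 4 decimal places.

0.1195

Below z: $45, $125, $165 (q = 3 of N = 6).
Relative gaps: (190−45)/190 = 0.7632; (190−125)/190 = 0.3421; (190−165)/190 = 0.1316.
Squared: 0.5824; 0.1170; 0.0173.
Sum = 0.716759; P₂ = 0.716759 / 6 = 0.1195.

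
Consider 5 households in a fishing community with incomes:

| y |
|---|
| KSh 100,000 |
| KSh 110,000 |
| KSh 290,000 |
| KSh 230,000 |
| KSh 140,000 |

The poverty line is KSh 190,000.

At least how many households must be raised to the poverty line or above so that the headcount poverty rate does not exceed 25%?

2

3 of the 5 households are poor, so H = 3/5 = 0.600.
A headcount ratio of at most 25% allows at most ⌊0.25 × 5⌋ = 1 poor households.
So at least 3 − 1 = 2 must be lifted.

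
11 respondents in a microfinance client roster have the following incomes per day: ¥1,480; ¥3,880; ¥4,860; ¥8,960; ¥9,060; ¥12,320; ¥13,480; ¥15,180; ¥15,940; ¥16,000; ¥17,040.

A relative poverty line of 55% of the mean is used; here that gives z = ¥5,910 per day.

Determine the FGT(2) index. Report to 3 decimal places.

Incomes under z: ¥1,480, ¥3,880, ¥4,860 (q = 3 of N = 11).
Relative gaps: (5910−1480)/5910 = 0.7496; (5910−3880)/5910 = 0.3435; (5910−4860)/5910 = 0.1777.
Squared: 0.5619; 0.1180; 0.0316.
Sum = 0.711413; P₂ = 0.711413 / 11 = 0.065.

0.065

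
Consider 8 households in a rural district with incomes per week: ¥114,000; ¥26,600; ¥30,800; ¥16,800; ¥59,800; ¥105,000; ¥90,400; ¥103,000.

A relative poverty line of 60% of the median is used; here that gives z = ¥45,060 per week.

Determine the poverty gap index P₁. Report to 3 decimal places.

Below the line: ¥16,800, ¥26,600, ¥30,800 (q = 3 of N = 8).
Normalized shortfalls: (45060−16800)/45060 = 0.6272; (45060−26600)/45060 = 0.4097; (45060−30800)/45060 = 0.3165.
Sum of shortfalls = 1.353307; P₁ averages over all N: 1.353307 / 8 = 0.169.

0.169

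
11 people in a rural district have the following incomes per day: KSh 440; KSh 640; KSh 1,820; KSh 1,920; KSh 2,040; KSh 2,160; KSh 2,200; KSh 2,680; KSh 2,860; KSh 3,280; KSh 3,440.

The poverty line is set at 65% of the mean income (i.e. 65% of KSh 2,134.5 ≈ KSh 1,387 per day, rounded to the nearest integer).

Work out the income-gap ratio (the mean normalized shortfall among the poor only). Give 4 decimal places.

0.6107

Incomes under z: KSh 440, KSh 640 (q = 2 of N = 11).
Shortfall ratios (z−y)/z: 0.6828, 0.5386; sum = 1.221341.
I averages over the q = 2 poor units only: 1.221341 / 2 = 0.6107.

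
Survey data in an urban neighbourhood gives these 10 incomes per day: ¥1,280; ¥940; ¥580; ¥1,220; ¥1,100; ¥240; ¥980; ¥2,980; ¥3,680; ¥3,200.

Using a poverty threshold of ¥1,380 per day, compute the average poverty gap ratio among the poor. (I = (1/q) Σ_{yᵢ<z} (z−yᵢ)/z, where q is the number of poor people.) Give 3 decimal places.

Incomes under z: ¥240, ¥580, ¥940, ¥980, ¥1,100, ¥1,220, ¥1,280 (q = 7 of N = 10).
Relative gaps: 0.8261, 0.5797, 0.3188, 0.2899, 0.2029, 0.1159, 0.0725; sum = 2.405797.
The income-gap ratio divides by q (the poor only): 2.405797 / 7 = 0.344.

0.344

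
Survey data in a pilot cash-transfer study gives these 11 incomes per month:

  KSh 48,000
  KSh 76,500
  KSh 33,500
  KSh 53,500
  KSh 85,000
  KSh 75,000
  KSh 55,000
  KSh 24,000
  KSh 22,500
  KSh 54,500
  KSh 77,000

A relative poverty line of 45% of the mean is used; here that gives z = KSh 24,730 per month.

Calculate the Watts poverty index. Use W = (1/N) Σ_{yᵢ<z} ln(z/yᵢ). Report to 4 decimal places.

0.0113

Below the line: KSh 22,500, KSh 24,000 (q = 2 of N = 11).
Log gaps: ln(24730/22500) = 0.0945; ln(24730/24000) = 0.0300.
W = 0.124465 / 11 = 0.0113.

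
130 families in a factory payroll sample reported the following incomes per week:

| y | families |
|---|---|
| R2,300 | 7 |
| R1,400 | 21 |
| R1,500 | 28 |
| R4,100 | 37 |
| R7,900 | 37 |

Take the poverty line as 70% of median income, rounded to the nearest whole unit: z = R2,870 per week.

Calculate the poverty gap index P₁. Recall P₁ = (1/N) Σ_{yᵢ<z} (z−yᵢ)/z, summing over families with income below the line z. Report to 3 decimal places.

0.196

Below z: 21×R1,400, 28×R1,500, 7×R2,300 (q = 56 of N = 130).
Normalized shortfalls: (2870−1400)/2870 = 0.5122 (×21); (2870−1500)/2870 = 0.4774 (×28); (2870−2300)/2870 = 0.1986 (×7).
Sum of shortfalls = 25.512195; P₁ averages over all N: 25.512195 / 130 = 0.196.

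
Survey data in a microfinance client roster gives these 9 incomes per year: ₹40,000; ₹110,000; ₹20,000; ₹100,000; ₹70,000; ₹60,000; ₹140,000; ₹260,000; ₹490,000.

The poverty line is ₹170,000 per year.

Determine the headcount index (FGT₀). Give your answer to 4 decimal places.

0.7778

7 of the 9 workers have income below ₹170,000.
H = 7/9 = 0.7778.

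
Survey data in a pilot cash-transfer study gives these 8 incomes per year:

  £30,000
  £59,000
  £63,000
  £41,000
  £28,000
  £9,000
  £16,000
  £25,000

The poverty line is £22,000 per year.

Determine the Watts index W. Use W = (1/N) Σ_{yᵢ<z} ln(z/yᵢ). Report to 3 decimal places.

Below the line: £9,000, £16,000 (q = 2 of N = 8).
Log shortfalls: ln(22000/9000) = 0.8938; ln(22000/16000) = 0.3185.
W = 1.212272 / 8 = 0.152.

0.152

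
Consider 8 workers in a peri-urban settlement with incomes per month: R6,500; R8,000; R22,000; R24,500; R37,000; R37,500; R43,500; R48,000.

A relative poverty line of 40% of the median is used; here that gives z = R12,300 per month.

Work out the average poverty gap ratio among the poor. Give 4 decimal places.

0.4106

Below z: R6,500, R8,000 (q = 2 of N = 8).
Shortfall ratios (z−y)/z: 0.4715, 0.3496; sum = 0.821138.
The income-gap ratio divides by q (the poor only): 0.821138 / 2 = 0.4106.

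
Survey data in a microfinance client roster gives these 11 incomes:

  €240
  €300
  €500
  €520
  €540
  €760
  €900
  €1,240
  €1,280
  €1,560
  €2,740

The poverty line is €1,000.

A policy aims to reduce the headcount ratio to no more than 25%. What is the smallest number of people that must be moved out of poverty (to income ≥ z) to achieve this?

5

7 of the 11 people are poor, so H = 7/11 = 0.636.
A headcount ratio of at most 25% allows at most ⌊0.25 × 11⌋ = 2 poor people.
So at least 7 − 2 = 5 must be lifted.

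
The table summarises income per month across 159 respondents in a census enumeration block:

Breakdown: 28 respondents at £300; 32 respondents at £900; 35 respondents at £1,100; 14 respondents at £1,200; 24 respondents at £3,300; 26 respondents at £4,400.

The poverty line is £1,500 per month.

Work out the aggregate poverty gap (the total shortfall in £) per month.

Incomes under z: 28×£300, 32×£900, 35×£1,100, 14×£1,200 (q = 109 of N = 159).
Individual gaps: 28×(1500−300) = 33600; 32×(1500−900) = 19200; 35×(1500−1100) = 14000; 14×(1500−1200) = 4200.
Aggregate gap = £71,000.

£71,000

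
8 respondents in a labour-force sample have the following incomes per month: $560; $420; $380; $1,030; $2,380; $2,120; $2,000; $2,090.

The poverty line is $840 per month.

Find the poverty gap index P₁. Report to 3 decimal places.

0.173

Below the line: $380, $420, $560 (q = 3 of N = 8).
Gap ratios (z−y)/z: (840−380)/840 = 0.5476; (840−420)/840 = 0.5000; (840−560)/840 = 0.3333.
Sum of shortfalls = 1.380952; P₁ averages over all N: 1.380952 / 8 = 0.173.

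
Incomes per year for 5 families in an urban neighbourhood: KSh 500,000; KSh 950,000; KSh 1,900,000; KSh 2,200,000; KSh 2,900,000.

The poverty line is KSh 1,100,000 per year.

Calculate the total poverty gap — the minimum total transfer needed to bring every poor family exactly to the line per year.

KSh 750,000

Poor units: KSh 500,000, KSh 950,000 (q = 2 of N = 5).
Individual gaps: 1100000−500000 = 600000; 1100000−950000 = 150000.
Aggregate gap = KSh 750,000.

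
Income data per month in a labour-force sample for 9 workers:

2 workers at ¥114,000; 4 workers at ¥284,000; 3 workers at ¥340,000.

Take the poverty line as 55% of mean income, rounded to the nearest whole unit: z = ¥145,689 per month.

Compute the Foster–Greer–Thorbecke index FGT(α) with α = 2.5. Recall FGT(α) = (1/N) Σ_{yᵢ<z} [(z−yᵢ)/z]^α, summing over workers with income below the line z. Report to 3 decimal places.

0.005

Below the line: 2×¥114,000 (q = 2 of N = 9).
Shortfall ratios: (145689−114000)/145689 = 0.2175 (×2).
Raised to α = 2.5: 0.02207 (×2).
Sum = 0.044130; FGT(2.5) = 0.044130 / 9 = 0.005.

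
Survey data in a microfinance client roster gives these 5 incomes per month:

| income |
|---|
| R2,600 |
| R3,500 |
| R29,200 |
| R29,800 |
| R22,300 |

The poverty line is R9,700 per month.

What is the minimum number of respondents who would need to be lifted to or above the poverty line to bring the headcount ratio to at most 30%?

Currently q = 2 of N = 5 are below the line (H = 0.400).
A headcount ratio of at most 30% allows at most ⌊0.30 × 5⌋ = 1 poor respondents.
So at least 2 − 1 = 1 must be lifted.

1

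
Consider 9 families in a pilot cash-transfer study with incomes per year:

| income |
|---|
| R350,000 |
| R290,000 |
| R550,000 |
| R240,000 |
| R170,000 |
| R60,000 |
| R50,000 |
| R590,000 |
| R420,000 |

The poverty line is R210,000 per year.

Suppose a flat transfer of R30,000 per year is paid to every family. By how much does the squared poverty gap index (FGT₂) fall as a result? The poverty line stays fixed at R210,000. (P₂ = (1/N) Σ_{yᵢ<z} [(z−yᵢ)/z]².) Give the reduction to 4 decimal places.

Before: below the line — R50,000, R60,000, R170,000; squared poverty gap index (FGT₂) = 0.125220.
After the R30,000 transfer: below the line — R80,000, R90,000, R200,000; squared poverty gap index (FGT₂) = 0.079113.
Reduction = 0.125220 − 0.079113 = 0.0461.

0.0461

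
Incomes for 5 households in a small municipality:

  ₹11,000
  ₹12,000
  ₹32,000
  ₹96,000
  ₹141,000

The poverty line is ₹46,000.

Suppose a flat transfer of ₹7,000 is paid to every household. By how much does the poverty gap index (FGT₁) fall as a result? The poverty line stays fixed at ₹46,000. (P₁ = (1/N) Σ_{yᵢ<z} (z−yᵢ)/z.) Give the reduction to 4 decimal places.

Before: below the line — ₹11,000, ₹12,000, ₹32,000; poverty gap index (FGT₁) = 0.360870.
After the ₹7,000 transfer: below the line — ₹18,000, ₹19,000, ₹39,000; poverty gap index (FGT₁) = 0.269565.
Reduction = 0.360870 − 0.269565 = 0.0913.

0.0913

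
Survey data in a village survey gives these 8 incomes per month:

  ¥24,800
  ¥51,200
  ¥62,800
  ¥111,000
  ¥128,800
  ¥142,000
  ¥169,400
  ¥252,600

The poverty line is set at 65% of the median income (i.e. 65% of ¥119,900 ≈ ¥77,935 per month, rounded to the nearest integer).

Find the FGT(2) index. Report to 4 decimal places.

0.0775

Below the line: ¥24,800, ¥51,200, ¥62,800 (q = 3 of N = 8).
Relative gaps: (77935−24800)/77935 = 0.6818; (77935−51200)/77935 = 0.3430; (77935−62800)/77935 = 0.1942.
Squared: 0.4648; 0.1177; 0.0377.
Sum = 0.620224; P₂ = 0.620224 / 8 = 0.0775.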